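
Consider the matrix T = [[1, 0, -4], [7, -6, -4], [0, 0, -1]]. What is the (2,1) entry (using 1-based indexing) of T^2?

-35

Characteristic polynomial: λ^3 + 6λ^2 - λ - 6 = (λ - 1)(λ + 1)(λ + 6), so the eigenvalues are -6, -1, 1.
λ=1: eigenvector (1, 1, 0).
λ=-1: eigenvector (2, 2, 1).
λ=-6: eigenvector (0, 1, 0).
P = [[1, 2, 0], [1, 2, 1], [0, 1, 0]], D = diag(1, -1, -6), P⁻¹ = [[1, 0, -2], [0, 0, 1], [-1, 1, 0]].
T² = P·diag(1, 1, 36)·P⁻¹ = [[1, 0, 0], [-35, 36, 0], [0, 0, 1]].
The requested entry is -35.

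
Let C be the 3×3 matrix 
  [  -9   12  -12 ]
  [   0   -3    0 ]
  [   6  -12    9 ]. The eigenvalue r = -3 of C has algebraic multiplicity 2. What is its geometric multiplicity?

C + 3I = [[-6, 12, -12], [0, 0, 0], [6, -12, 12]].
This matrix has rank 1, so its null space has dimension 3 − 1 = 2.

2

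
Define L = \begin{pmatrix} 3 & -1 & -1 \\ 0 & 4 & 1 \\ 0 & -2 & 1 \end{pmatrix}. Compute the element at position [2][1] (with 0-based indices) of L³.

Characteristic polynomial: r^3 - 8r^2 + 21r - 18 = (r - 3)^2(r - 2), so the eigenvalues are 2, 3, 3.
r=3: eigenvector (1, -1, 1).
r=2: eigenvector (1, -1, 2).
r=3: eigenvector (1, 0, 0).
P = [[1, 1, 1], [-1, -1, 0], [1, 2, 0]], D = diag(3, 2, 3), P⁻¹ = [[0, -2, -1], [0, 1, 1], [1, 1, 0]].
L³ = P·diag(27, 8, 27)·P⁻¹ = [[27, -19, -19], [0, 46, 19], [0, -38, -11]].
The requested entry is -38.

-38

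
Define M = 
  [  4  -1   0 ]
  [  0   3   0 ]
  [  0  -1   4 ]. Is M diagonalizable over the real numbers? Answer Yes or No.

Yes

Characteristic polynomial: p(t) = t^3 - 11t^2 + 40t - 48 = (t - 4)^2(t - 3).
t = 4 has algebraic multiplicity 2; rank(M − 4I) = 1, so geometric multiplicity = 2.
Every eigenvalue has geometric = algebraic multiplicity, so M is diagonalizable.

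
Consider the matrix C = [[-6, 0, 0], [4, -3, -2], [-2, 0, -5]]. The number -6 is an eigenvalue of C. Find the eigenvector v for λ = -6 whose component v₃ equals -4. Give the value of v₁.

C + 6I = [[0, 0, 0], [4, 3, -2], [-2, 0, 1]].
Solving (C + 6I)v = 0 gives the eigenspace spanned by (-2, 0, -4).
With v₃ = -4, v = (-2, 0, -4), so v₁ = -2.

-2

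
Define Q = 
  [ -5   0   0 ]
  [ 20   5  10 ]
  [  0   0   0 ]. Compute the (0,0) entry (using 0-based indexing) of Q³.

Characteristic polynomial: s^3 - 25s = s(s - 5)(s + 5), so the eigenvalues are -5, 0, 5.
s=-5: eigenvector (1, -2, 0).
s=5: eigenvector (0, 1, 0).
s=0: eigenvector (0, -2, 1).
P = [[1, 0, 0], [-2, 1, -2], [0, 0, 1]], D = diag(-5, 5, 0), P⁻¹ = [[1, 0, 0], [2, 1, 2], [0, 0, 1]].
Q³ = P·diag(-125, 125, 0)·P⁻¹ = [[-125, 0, 0], [500, 125, 250], [0, 0, 0]].
The requested entry is -125.

-125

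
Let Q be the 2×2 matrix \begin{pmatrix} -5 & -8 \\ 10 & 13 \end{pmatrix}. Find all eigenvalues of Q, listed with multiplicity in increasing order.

Characteristic polynomial: p(t) = t^2 - 8t + 15 = (t - 5)(t - 3).
Roots (with multiplicity): 3, 5.

3, 5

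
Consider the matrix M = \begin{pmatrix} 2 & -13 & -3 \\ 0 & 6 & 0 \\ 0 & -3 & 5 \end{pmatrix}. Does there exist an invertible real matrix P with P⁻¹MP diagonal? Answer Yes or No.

Yes

Characteristic polynomial: p(s) = s^3 - 13s^2 + 52s - 60 = (s - 6)(s - 5)(s - 2).
All 3 eigenvalues are distinct, so M is diagonalizable.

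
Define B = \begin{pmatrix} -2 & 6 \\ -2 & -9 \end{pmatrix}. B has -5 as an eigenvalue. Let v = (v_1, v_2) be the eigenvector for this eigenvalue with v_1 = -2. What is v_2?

1

B + 5I = [[3, 6], [-2, -4]].
Solving (B + 5I)v = 0 gives the eigenspace spanned by (-2, 1).
With v_1 = -2, v = (-2, 1), so v_2 = 1.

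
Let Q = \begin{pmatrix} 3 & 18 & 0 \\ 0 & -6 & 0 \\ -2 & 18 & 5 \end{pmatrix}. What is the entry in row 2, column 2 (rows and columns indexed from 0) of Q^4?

625

Characteristic polynomial: s^3 - 2s^2 - 33s + 90 = (s - 5)(s - 3)(s + 6), so the eigenvalues are -6, 3, 5.
s=3: eigenvector (1, 0, 1).
s=5: eigenvector (0, 0, 1).
s=-6: eigenvector (-2, 1, -2).
P = [[1, 0, -2], [0, 0, 1], [1, 1, -2]], D = diag(3, 5, -6), P⁻¹ = [[1, 2, 0], [-1, 0, 1], [0, 1, 0]].
Q⁴ = P·diag(81, 625, 1296)·P⁻¹ = [[81, -2430, 0], [0, 1296, 0], [-544, -2430, 625]].
The requested entry is 625.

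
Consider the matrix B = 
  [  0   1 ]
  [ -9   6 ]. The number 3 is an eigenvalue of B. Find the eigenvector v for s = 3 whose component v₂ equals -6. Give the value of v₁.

-2

B − 3I = [[-3, 1], [-9, 3]].
Solving (B − 3I)v = 0 gives the eigenspace spanned by (-2, -6).
With v₂ = -6, v = (-2, -6), so v₁ = -2.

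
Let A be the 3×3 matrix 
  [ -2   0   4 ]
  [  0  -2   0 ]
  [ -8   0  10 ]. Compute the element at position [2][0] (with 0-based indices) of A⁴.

-2560

Characteristic polynomial: t^3 - 6t^2 - 4t + 24 = (t - 6)(t - 2)(t + 2), so the eigenvalues are -2, 2, 6.
t=2: eigenvector (1, 0, 1).
t=-2: eigenvector (0, 1, 0).
t=6: eigenvector (1, 0, 2).
P = [[1, 0, 1], [0, 1, 0], [1, 0, 2]], D = diag(2, -2, 6), P⁻¹ = [[2, 0, -1], [0, 1, 0], [-1, 0, 1]].
A⁴ = P·diag(16, 16, 1296)·P⁻¹ = [[-1264, 0, 1280], [0, 16, 0], [-2560, 0, 2576]].
The requested entry is -2560.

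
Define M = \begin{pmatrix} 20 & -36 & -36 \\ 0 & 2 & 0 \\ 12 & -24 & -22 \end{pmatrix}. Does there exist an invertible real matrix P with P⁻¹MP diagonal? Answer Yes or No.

Yes

Characteristic polynomial: p(t) = t^3 - 12t + 16 = (t - 2)^2(t + 4).
t = 2 has algebraic multiplicity 2; rank(M − 2I) = 1, so geometric multiplicity = 2.
Every eigenvalue has geometric = algebraic multiplicity, so M is diagonalizable.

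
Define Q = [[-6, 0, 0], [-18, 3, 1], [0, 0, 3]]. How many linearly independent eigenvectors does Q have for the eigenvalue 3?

Q − 3I = [[-9, 0, 0], [-18, 0, 1], [0, 0, 0]].
This matrix has rank 2, so its null space has dimension 3 − 2 = 1.

1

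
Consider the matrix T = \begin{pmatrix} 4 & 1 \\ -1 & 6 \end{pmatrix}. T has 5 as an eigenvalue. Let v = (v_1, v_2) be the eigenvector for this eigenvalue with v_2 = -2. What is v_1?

-2

T − 5I = [[-1, 1], [-1, 1]].
Solving (T − 5I)v = 0 gives the eigenspace spanned by (-2, -2).
With v_2 = -2, v = (-2, -2), so v_1 = -2.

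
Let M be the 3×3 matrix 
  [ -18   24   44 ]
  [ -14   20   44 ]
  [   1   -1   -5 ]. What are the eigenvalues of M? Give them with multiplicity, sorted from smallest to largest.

Characteristic polynomial: p(s) = s^3 + 3s^2 - 34s - 120 = (s - 6)(s + 4)(s + 5).
Roots (with multiplicity): -5, -4, 6.

-5, -4, 6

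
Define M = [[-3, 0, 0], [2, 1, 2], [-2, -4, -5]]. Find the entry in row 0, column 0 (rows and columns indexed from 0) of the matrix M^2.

Characteristic polynomial: r^3 + 7r^2 + 15r + 9 = (r + 1)(r + 3)^2, so the eigenvalues are -3, -3, -1.
r=-3: eigenvector (1, -1, 1).
r=-1: eigenvector (0, 1, -1).
r=-3: eigenvector (0, -1, 2).
P = [[1, 0, 0], [-1, 1, -1], [1, -1, 2]], D = diag(-3, -1, -3), P⁻¹ = [[1, 0, 0], [1, 2, 1], [0, 1, 1]].
M² = P·diag(9, 1, 9)·P⁻¹ = [[9, 0, 0], [-8, -7, -8], [8, 16, 17]].
The requested entry is 9.

9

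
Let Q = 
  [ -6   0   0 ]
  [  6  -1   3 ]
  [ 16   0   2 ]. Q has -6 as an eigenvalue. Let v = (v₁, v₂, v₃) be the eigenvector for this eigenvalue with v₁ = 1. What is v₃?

-2

Q + 6I = [[0, 0, 0], [6, 5, 3], [16, 0, 8]].
Solving (Q + 6I)v = 0 gives the eigenspace spanned by (1, 0, -2).
With v₁ = 1, v = (1, 0, -2), so v₃ = -2.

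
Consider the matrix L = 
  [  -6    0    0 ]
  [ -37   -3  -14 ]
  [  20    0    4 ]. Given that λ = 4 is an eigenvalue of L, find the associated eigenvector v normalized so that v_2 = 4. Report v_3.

L − 4I = [[-10, 0, 0], [-37, -7, -14], [20, 0, 0]].
Solving (L − 4I)v = 0 gives the eigenspace spanned by (0, 4, -2).
With v_2 = 4, v = (0, 4, -2), so v_3 = -2.

-2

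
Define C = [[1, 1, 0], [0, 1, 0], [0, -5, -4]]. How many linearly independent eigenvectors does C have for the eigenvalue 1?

1

C − 1I = [[0, 1, 0], [0, 0, 0], [0, -5, -5]].
This matrix has rank 2, so its null space has dimension 3 − 2 = 1.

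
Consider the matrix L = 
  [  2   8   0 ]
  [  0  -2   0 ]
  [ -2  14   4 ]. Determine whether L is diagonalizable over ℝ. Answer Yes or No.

Characteristic polynomial: p(t) = t^3 - 4t^2 - 4t + 16 = (t - 4)(t - 2)(t + 2).
All 3 eigenvalues are distinct, so L is diagonalizable.

Yes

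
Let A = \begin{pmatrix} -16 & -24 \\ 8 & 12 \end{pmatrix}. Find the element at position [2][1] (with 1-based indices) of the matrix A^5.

2048

Characteristic polynomial: r^2 + 4r = r(r + 4), so the eigenvalues are -4, 0.
r=0: eigenvector (3, -2).
r=-4: eigenvector (-2, 1).
P = [[3, -2], [-2, 1]], D = diag(0, -4), P⁻¹ = [[-1, -2], [-2, -3]].
A⁵ = P·diag(0, -1024)·P⁻¹ = [[-4096, -6144], [2048, 3072]].
The requested entry is 2048.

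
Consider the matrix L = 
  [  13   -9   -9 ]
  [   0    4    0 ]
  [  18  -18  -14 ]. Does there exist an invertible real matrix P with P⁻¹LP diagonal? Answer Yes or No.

Characteristic polynomial: p(μ) = μ^3 - 3μ^2 - 24μ + 80 = (μ - 4)^2(μ + 5).
μ = 4 has algebraic multiplicity 2; rank(L − 4I) = 1, so geometric multiplicity = 2.
Every eigenvalue has geometric = algebraic multiplicity, so L is diagonalizable.

Yes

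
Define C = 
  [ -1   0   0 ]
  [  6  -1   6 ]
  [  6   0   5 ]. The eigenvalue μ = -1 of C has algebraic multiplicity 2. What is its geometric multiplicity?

C + 1I = [[0, 0, 0], [6, 0, 6], [6, 0, 6]].
This matrix has rank 1, so its null space has dimension 3 − 1 = 2.

2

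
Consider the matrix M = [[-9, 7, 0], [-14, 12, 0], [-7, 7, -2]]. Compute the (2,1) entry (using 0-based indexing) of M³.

Characteristic polynomial: t^3 - t^2 - 16t - 20 = (t - 5)(t + 2)^2, so the eigenvalues are -2, -2, 5.
t=5: eigenvector (1, 2, 1).
t=-2: eigenvector (-1, -1, -1).
t=-2: eigenvector (1, 1, 2).
P = [[1, -1, 1], [2, -1, 1], [1, -1, 2]], D = diag(5, -2, -2), P⁻¹ = [[-1, 1, 0], [-3, 1, 1], [-1, 0, 1]].
M³ = P·diag(125, -8, -8)·P⁻¹ = [[-141, 133, 0], [-266, 258, 0], [-133, 133, -8]].
The requested entry is 133.

133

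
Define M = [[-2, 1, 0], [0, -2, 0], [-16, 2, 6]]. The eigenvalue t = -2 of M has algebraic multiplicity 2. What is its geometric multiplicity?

M + 2I = [[0, 1, 0], [0, 0, 0], [-16, 2, 8]].
This matrix has rank 2, so its null space has dimension 3 − 2 = 1.

1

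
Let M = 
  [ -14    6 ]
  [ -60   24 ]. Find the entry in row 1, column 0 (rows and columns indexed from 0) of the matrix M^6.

-1276800

Characteristic polynomial: s^2 - 10s + 24 = (s - 6)(s - 4), so the eigenvalues are 4, 6.
s=4: eigenvector (1, 3).
s=6: eigenvector (3, 10).
P = [[1, 3], [3, 10]], D = diag(4, 6), P⁻¹ = [[10, -3], [-3, 1]].
M⁶ = P·diag(4096, 46656)·P⁻¹ = [[-378944, 127680], [-1276800, 429696]].
The requested entry is -1276800.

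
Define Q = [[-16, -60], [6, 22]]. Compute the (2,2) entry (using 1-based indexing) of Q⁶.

40384

Characteristic polynomial: λ^2 - 6λ + 8 = (λ - 4)(λ - 2), so the eigenvalues are 2, 4.
λ=2: eigenvector (10, -3).
λ=4: eigenvector (-3, 1).
P = [[10, -3], [-3, 1]], D = diag(2, 4), P⁻¹ = [[1, 3], [3, 10]].
Q⁶ = P·diag(64, 4096)·P⁻¹ = [[-36224, -120960], [12096, 40384]].
The requested entry is 40384.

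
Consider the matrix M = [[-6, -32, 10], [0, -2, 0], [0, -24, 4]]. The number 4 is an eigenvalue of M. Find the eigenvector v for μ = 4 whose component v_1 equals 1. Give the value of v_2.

M − 4I = [[-10, -32, 10], [0, -6, 0], [0, -24, 0]].
Solving (M − 4I)v = 0 gives the eigenspace spanned by (1, 0, 1).
With v_1 = 1, v = (1, 0, 1), so v_2 = 0.

0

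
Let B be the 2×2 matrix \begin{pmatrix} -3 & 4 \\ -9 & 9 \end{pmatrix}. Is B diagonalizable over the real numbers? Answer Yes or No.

No

Characteristic polynomial: p(t) = t^2 - 6t + 9 = (t - 3)^2.
t = 3 has algebraic multiplicity 2; rank(B − 3I) = 1, so geometric multiplicity = 1.
Geometric multiplicity < algebraic multiplicity, so B is not diagonalizable.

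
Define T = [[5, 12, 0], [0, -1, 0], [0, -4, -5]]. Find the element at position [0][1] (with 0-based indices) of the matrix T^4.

Characteristic polynomial: r^3 + r^2 - 25r - 25 = (r - 5)(r + 1)(r + 5), so the eigenvalues are -5, -1, 5.
r=5: eigenvector (1, 0, 0).
r=-5: eigenvector (0, 0, 1).
r=-1: eigenvector (2, -1, 1).
P = [[1, 0, 2], [0, 0, -1], [0, 1, 1]], D = diag(5, -5, -1), P⁻¹ = [[1, 2, 0], [0, 1, 1], [0, -1, 0]].
T⁴ = P·diag(625, 625, 1)·P⁻¹ = [[625, 1248, 0], [0, 1, 0], [0, 624, 625]].
The requested entry is 1248.

1248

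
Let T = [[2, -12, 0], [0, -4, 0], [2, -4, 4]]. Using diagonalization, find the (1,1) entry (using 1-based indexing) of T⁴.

16

Characteristic polynomial: r^3 - 2r^2 - 16r + 32 = (r - 4)(r - 2)(r + 4), so the eigenvalues are -4, 2, 4.
r=2: eigenvector (1, 0, -1).
r=-4: eigenvector (2, 1, 0).
r=4: eigenvector (0, 0, 1).
P = [[1, 2, 0], [0, 1, 0], [-1, 0, 1]], D = diag(2, -4, 4), P⁻¹ = [[1, -2, 0], [0, 1, 0], [1, -2, 1]].
T⁴ = P·diag(16, 256, 256)·P⁻¹ = [[16, 480, 0], [0, 256, 0], [240, -480, 256]].
The requested entry is 16.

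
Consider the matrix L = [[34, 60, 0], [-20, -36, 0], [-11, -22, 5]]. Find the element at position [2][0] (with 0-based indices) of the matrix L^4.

671

Characteristic polynomial: s^3 - 3s^2 - 34s + 120 = (s - 5)(s - 4)(s + 6), so the eigenvalues are -6, 4, 5.
s=-6: eigenvector (-3, 2, 1).
s=4: eigenvector (-2, 1, 0).
s=5: eigenvector (0, 0, 1).
P = [[-3, -2, 0], [2, 1, 0], [1, 0, 1]], D = diag(-6, 4, 5), P⁻¹ = [[1, 2, 0], [-2, -3, 0], [-1, -2, 1]].
L⁴ = P·diag(1296, 256, 625)·P⁻¹ = [[-2864, -6240, 0], [2080, 4416, 0], [671, 1342, 625]].
The requested entry is 671.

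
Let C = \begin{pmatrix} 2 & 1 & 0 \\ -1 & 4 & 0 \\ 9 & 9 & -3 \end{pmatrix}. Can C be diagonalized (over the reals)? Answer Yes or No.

No

Characteristic polynomial: p(s) = s^3 - 3s^2 - 9s + 27 = (s - 3)^2(s + 3).
s = 3 has algebraic multiplicity 2; rank(C − 3I) = 2, so geometric multiplicity = 1.
Geometric multiplicity < algebraic multiplicity, so C is not diagonalizable.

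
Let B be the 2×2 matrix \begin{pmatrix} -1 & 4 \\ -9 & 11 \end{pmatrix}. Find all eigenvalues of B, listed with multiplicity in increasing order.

5, 5

Characteristic polynomial: p(λ) = λ^2 - 10λ + 25 = (λ - 5)^2.
Roots (with multiplicity): 5, 5.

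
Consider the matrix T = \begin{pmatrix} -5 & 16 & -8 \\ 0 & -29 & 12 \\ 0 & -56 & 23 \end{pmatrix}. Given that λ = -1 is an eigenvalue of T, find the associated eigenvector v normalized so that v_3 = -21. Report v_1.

6

T + 1I = [[-4, 16, -8], [0, -28, 12], [0, -56, 24]].
Solving (T + 1I)v = 0 gives the eigenspace spanned by (6, -9, -21).
With v_3 = -21, v = (6, -9, -21), so v_1 = 6.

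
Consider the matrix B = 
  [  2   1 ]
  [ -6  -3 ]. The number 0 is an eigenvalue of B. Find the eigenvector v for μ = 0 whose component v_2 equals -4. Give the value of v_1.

2

B = [[2, 1], [-6, -3]].
Solving (B)v = 0 gives the eigenspace spanned by (2, -4).
With v_2 = -4, v = (2, -4), so v_1 = 2.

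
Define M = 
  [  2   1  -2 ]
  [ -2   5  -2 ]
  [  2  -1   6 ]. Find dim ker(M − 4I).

M − 4I = [[-2, 1, -2], [-2, 1, -2], [2, -1, 2]].
This matrix has rank 1, so its null space has dimension 3 − 1 = 2.

2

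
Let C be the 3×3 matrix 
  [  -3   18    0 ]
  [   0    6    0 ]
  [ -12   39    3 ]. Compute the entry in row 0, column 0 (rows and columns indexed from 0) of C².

9

Characteristic polynomial: s^3 - 6s^2 - 9s + 54 = (s - 6)(s - 3)(s + 3), so the eigenvalues are -3, 3, 6.
s=3: eigenvector (0, 0, 1).
s=6: eigenvector (2, 1, 5).
s=-3: eigenvector (1, 0, 2).
P = [[0, 2, 1], [0, 1, 0], [1, 5, 2]], D = diag(3, 6, -3), P⁻¹ = [[-2, -1, 1], [0, 1, 0], [1, -2, 0]].
C² = P·diag(9, 36, 9)·P⁻¹ = [[9, 54, 0], [0, 36, 0], [0, 135, 9]].
The requested entry is 9.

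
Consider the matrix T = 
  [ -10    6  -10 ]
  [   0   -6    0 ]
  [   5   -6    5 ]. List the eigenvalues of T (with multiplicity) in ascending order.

-6, -5, 0

Characteristic polynomial: p(s) = s^3 + 11s^2 + 30s = s(s + 5)(s + 6).
Roots (with multiplicity): -6, -5, 0.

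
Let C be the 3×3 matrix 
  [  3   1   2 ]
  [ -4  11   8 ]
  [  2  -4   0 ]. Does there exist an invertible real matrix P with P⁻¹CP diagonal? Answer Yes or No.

No

Characteristic polynomial: p(λ) = λ^3 - 14λ^2 + 65λ - 100 = (λ - 5)^2(λ - 4).
λ = 5 has algebraic multiplicity 2; rank(C − 5I) = 2, so geometric multiplicity = 1.
Geometric multiplicity < algebraic multiplicity, so C is not diagonalizable.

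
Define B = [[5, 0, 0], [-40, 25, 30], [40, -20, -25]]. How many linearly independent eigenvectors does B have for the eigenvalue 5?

B − 5I = [[0, 0, 0], [-40, 20, 30], [40, -20, -30]].
This matrix has rank 1, so its null space has dimension 3 − 1 = 2.

2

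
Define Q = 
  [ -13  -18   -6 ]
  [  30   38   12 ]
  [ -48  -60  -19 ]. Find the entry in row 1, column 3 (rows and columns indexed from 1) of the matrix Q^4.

Characteristic polynomial: μ^3 - 6μ^2 + 3μ + 10 = (μ - 5)(μ - 2)(μ + 1), so the eigenvalues are -1, 2, 5.
μ=-1: eigenvector (1, -2, 4).
μ=2: eigenvector (2, -3, 4).
μ=5: eigenvector (-1, 2, -3).
P = [[1, 2, -1], [-2, -3, 2], [4, 4, -3]], D = diag(-1, 2, 5), P⁻¹ = [[1, 2, 1], [2, 1, 0], [4, 4, 1]].
Q⁴ = P·diag(1, 16, 625)·P⁻¹ = [[-2435, -2466, -624], [4902, 4948, 1248], [-7368, -7428, -1871]].
The requested entry is -624.

-624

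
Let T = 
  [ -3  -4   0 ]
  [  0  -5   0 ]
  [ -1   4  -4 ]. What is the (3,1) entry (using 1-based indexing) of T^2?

7

Characteristic polynomial: s^3 + 12s^2 + 47s + 60 = (s + 3)(s + 4)(s + 5), so the eigenvalues are -5, -4, -3.
s=-3: eigenvector (1, 0, -1).
s=-5: eigenvector (2, 1, -2).
s=-4: eigenvector (0, 0, 1).
P = [[1, 2, 0], [0, 1, 0], [-1, -2, 1]], D = diag(-3, -5, -4), P⁻¹ = [[1, -2, 0], [0, 1, 0], [1, 0, 1]].
T² = P·diag(9, 25, 16)·P⁻¹ = [[9, 32, 0], [0, 25, 0], [7, -32, 16]].
The requested entry is 7.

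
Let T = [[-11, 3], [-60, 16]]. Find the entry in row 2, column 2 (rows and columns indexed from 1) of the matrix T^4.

Characteristic polynomial: μ^2 - 5μ + 4 = (μ - 4)(μ - 1), so the eigenvalues are 1, 4.
μ=4: eigenvector (1, 5).
μ=1: eigenvector (1, 4).
P = [[1, 1], [5, 4]], D = diag(4, 1), P⁻¹ = [[-4, 1], [5, -1]].
T⁴ = P·diag(256, 1)·P⁻¹ = [[-1019, 255], [-5100, 1276]].
The requested entry is 1276.

1276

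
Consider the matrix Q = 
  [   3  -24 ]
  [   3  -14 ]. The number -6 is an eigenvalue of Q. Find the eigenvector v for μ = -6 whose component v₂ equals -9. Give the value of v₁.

-24

Q + 6I = [[9, -24], [3, -8]].
Solving (Q + 6I)v = 0 gives the eigenspace spanned by (-24, -9).
With v₂ = -9, v = (-24, -9), so v₁ = -24.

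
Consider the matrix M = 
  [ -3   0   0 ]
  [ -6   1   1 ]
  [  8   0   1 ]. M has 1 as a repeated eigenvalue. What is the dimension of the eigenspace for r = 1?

1

M − 1I = [[-4, 0, 0], [-6, 0, 1], [8, 0, 0]].
This matrix has rank 2, so its null space has dimension 3 − 2 = 1.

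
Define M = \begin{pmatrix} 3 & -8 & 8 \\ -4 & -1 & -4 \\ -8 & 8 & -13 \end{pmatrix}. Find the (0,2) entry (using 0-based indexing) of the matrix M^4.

Characteristic polynomial: μ^3 + 11μ^2 + 35μ + 25 = (μ + 1)(μ + 5)^2, so the eigenvalues are -5, -5, -1.
μ=-5: eigenvector (1, 0, -1).
μ=-1: eigenvector (-2, 1, 2).
μ=-5: eigenvector (0, 1, 1).
P = [[1, -2, 0], [0, 1, 1], [-1, 2, 1]], D = diag(-5, -1, -5), P⁻¹ = [[-1, 2, -2], [-1, 1, -1], [1, 0, 1]].
M⁴ = P·diag(625, 1, 625)·P⁻¹ = [[-623, 1248, -1248], [624, 1, 624], [1248, -1248, 1873]].
The requested entry is -1248.

-1248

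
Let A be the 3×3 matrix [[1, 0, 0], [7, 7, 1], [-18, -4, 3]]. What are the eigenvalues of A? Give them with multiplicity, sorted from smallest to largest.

1, 5, 5

Characteristic polynomial: p(μ) = μ^3 - 11μ^2 + 35μ - 25 = (μ - 5)^2(μ - 1).
Roots (with multiplicity): 1, 5, 5.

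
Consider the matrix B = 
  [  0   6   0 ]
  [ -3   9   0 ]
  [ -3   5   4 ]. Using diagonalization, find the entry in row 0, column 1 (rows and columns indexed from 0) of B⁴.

2430

Characteristic polynomial: μ^3 - 13μ^2 + 54μ - 72 = (μ - 6)(μ - 4)(μ - 3), so the eigenvalues are 3, 4, 6.
μ=3: eigenvector (2, 1, 1).
μ=6: eigenvector (1, 1, 1).
μ=4: eigenvector (0, 0, 1).
P = [[2, 1, 0], [1, 1, 0], [1, 1, 1]], D = diag(3, 6, 4), P⁻¹ = [[1, -1, 0], [-1, 2, 0], [0, -1, 1]].
B⁴ = P·diag(81, 1296, 256)·P⁻¹ = [[-1134, 2430, 0], [-1215, 2511, 0], [-1215, 2255, 256]].
The requested entry is 2430.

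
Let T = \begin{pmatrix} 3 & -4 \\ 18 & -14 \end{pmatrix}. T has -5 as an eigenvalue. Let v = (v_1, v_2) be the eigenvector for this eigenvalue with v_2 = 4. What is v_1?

2

T + 5I = [[8, -4], [18, -9]].
Solving (T + 5I)v = 0 gives the eigenspace spanned by (2, 4).
With v_2 = 4, v = (2, 4), so v_1 = 2.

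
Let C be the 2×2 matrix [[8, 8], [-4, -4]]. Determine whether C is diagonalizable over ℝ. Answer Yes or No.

Characteristic polynomial: p(r) = r^2 - 4r = r(r - 4).
All 2 eigenvalues are distinct, so C is diagonalizable.

Yes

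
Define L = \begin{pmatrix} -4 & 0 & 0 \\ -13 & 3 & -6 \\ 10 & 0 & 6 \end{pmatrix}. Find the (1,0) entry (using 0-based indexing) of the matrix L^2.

-47

Characteristic polynomial: s^3 - 5s^2 - 18s + 72 = (s - 6)(s - 3)(s + 4), so the eigenvalues are -4, 3, 6.
s=3: eigenvector (0, 1, 0).
s=6: eigenvector (0, -2, 1).
s=-4: eigenvector (-1, -1, 1).
P = [[0, 0, -1], [1, -2, -1], [0, 1, 1]], D = diag(3, 6, -4), P⁻¹ = [[1, 1, 2], [1, 0, 1], [-1, 0, 0]].
L² = P·diag(9, 36, 16)·P⁻¹ = [[16, 0, 0], [-47, 9, -54], [20, 0, 36]].
The requested entry is -47.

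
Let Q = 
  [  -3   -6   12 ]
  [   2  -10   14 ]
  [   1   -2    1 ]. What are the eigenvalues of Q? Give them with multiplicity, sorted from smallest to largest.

-6, -3, -3

Characteristic polynomial: p(μ) = μ^3 + 12μ^2 + 45μ + 54 = (μ + 3)^2(μ + 6).
Roots (with multiplicity): -6, -3, -3.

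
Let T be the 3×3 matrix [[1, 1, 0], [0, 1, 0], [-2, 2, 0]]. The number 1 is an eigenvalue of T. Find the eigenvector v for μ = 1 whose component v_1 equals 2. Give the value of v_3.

T − 1I = [[0, 1, 0], [0, 0, 0], [-2, 2, -1]].
Solving (T − 1I)v = 0 gives the eigenspace spanned by (2, 0, -4).
With v_1 = 2, v = (2, 0, -4), so v_3 = -4.

-4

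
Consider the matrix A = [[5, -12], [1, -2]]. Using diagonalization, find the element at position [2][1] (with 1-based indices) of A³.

Characteristic polynomial: μ^2 - 3μ + 2 = (μ - 2)(μ - 1), so the eigenvalues are 1, 2.
μ=2: eigenvector (4, 1).
μ=1: eigenvector (3, 1).
P = [[4, 3], [1, 1]], D = diag(2, 1), P⁻¹ = [[1, -3], [-1, 4]].
A³ = P·diag(8, 1)·P⁻¹ = [[29, -84], [7, -20]].
The requested entry is 7.

7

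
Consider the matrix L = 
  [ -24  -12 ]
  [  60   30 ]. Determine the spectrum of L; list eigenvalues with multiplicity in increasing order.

Characteristic polynomial: p(λ) = λ^2 - 6λ = λ(λ - 6).
Roots (with multiplicity): 0, 6.

0, 6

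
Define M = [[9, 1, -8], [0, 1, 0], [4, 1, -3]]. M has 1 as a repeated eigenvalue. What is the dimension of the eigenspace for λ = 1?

M − 1I = [[8, 1, -8], [0, 0, 0], [4, 1, -4]].
This matrix has rank 2, so its null space has dimension 3 − 2 = 1.

1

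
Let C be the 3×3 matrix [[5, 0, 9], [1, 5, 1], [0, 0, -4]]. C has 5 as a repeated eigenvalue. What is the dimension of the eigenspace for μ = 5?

1

C − 5I = [[0, 0, 9], [1, 0, 1], [0, 0, -9]].
This matrix has rank 2, so its null space has dimension 3 − 2 = 1.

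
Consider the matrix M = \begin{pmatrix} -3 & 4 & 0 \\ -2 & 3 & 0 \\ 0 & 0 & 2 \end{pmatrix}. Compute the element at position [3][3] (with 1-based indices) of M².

Characteristic polynomial: s^3 - 2s^2 - s + 2 = (s - 2)(s - 1)(s + 1), so the eigenvalues are -1, 1, 2.
s=1: eigenvector (-1, -1, 0).
s=-1: eigenvector (2, 1, 0).
s=2: eigenvector (0, 0, 1).
P = [[-1, 2, 0], [-1, 1, 0], [0, 0, 1]], D = diag(1, -1, 2), P⁻¹ = [[1, -2, 0], [1, -1, 0], [0, 0, 1]].
M² = P·diag(1, 1, 4)·P⁻¹ = [[1, 0, 0], [0, 1, 0], [0, 0, 4]].
The requested entry is 4.

4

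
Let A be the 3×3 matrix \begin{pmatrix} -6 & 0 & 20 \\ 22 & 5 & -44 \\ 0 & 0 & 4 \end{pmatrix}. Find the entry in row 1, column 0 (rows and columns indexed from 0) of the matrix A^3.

682

Characteristic polynomial: r^3 - 3r^2 - 34r + 120 = (r - 5)(r - 4)(r + 6), so the eigenvalues are -6, 4, 5.
r=-6: eigenvector (1, -2, 0).
r=5: eigenvector (0, 1, 0).
r=4: eigenvector (2, 0, 1).
P = [[1, 0, 2], [-2, 1, 0], [0, 0, 1]], D = diag(-6, 5, 4), P⁻¹ = [[1, 0, -2], [2, 1, -4], [0, 0, 1]].
A³ = P·diag(-216, 125, 64)·P⁻¹ = [[-216, 0, 560], [682, 125, -1364], [0, 0, 64]].
The requested entry is 682.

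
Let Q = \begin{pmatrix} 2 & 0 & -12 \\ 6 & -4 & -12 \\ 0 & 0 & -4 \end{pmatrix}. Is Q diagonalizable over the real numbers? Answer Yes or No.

Yes

Characteristic polynomial: p(r) = r^3 + 6r^2 - 32 = (r - 2)(r + 4)^2.
r = -4 has algebraic multiplicity 2; rank(Q + 4I) = 1, so geometric multiplicity = 2.
Every eigenvalue has geometric = algebraic multiplicity, so Q is diagonalizable.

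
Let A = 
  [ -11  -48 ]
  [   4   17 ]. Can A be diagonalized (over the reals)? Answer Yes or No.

Yes

Characteristic polynomial: p(λ) = λ^2 - 6λ + 5 = (λ - 5)(λ - 1).
All 2 eigenvalues are distinct, so A is diagonalizable.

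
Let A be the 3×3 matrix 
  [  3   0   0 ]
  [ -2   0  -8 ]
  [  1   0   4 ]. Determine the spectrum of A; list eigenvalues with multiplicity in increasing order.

0, 3, 4

Characteristic polynomial: p(s) = s^3 - 7s^2 + 12s = s(s - 4)(s - 3).
Roots (with multiplicity): 0, 3, 4.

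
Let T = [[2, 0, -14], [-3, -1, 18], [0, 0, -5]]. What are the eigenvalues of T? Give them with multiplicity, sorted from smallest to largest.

-5, -1, 2

Characteristic polynomial: p(r) = r^3 + 4r^2 - 7r - 10 = (r - 2)(r + 1)(r + 5).
Roots (with multiplicity): -5, -1, 2.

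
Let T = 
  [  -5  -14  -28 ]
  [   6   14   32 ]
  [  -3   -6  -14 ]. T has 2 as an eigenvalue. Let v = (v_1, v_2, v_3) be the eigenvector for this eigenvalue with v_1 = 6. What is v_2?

T − 2I = [[-7, -14, -28], [6, 12, 32], [-3, -6, -16]].
Solving (T − 2I)v = 0 gives the eigenspace spanned by (6, -3, 0).
With v_1 = 6, v = (6, -3, 0), so v_2 = -3.

-3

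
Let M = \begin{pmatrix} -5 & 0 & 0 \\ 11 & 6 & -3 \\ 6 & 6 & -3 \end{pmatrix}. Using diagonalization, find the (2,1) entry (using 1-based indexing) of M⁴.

Characteristic polynomial: r^3 + 2r^2 - 15r = r(r - 3)(r + 5), so the eigenvalues are -5, 0, 3.
r=-5: eigenvector (1, -1, 0).
r=0: eigenvector (0, -1, -2).
r=3: eigenvector (0, 1, 1).
P = [[1, 0, 0], [-1, -1, 1], [0, -2, 1]], D = diag(-5, 0, 3), P⁻¹ = [[1, 0, 0], [1, 1, -1], [2, 2, -1]].
M⁴ = P·diag(625, 0, 81)·P⁻¹ = [[625, 0, 0], [-463, 162, -81], [162, 162, -81]].
The requested entry is -463.

-463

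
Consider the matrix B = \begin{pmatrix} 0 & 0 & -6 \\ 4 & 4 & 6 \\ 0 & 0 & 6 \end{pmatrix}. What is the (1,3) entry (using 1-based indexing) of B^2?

Characteristic polynomial: t^3 - 10t^2 + 24t = t(t - 6)(t - 4), so the eigenvalues are 0, 4, 6.
t=0: eigenvector (1, -1, 0).
t=4: eigenvector (0, 1, 0).
t=6: eigenvector (-1, 1, 1).
P = [[1, 0, -1], [-1, 1, 1], [0, 0, 1]], D = diag(0, 4, 6), P⁻¹ = [[1, 0, 1], [1, 1, 0], [0, 0, 1]].
B² = P·diag(0, 16, 36)·P⁻¹ = [[0, 0, -36], [16, 16, 36], [0, 0, 36]].
The requested entry is -36.

-36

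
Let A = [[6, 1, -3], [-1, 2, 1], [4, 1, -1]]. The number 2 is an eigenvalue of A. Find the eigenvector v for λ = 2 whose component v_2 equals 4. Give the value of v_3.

-4

A − 2I = [[4, 1, -3], [-1, 0, 1], [4, 1, -3]].
Solving (A − 2I)v = 0 gives the eigenspace spanned by (-4, 4, -4).
With v_2 = 4, v = (-4, 4, -4), so v_3 = -4.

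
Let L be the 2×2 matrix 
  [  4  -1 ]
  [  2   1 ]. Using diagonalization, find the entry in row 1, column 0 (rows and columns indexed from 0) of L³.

38

Characteristic polynomial: s^2 - 5s + 6 = (s - 3)(s - 2), so the eigenvalues are 2, 3.
s=2: eigenvector (-1, -2).
s=3: eigenvector (1, 1).
P = [[-1, 1], [-2, 1]], D = diag(2, 3), P⁻¹ = [[1, -1], [2, -1]].
L³ = P·diag(8, 27)·P⁻¹ = [[46, -19], [38, -11]].
The requested entry is 38.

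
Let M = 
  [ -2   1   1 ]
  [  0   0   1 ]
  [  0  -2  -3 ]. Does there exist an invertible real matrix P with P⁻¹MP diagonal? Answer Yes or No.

No

Characteristic polynomial: p(r) = r^3 + 5r^2 + 8r + 4 = (r + 1)(r + 2)^2.
r = -2 has algebraic multiplicity 2; rank(M + 2I) = 2, so geometric multiplicity = 1.
Geometric multiplicity < algebraic multiplicity, so M is not diagonalizable.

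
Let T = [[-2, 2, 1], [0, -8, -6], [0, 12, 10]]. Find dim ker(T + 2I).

1

T + 2I = [[0, 2, 1], [0, -6, -6], [0, 12, 12]].
This matrix has rank 2, so its null space has dimension 3 − 2 = 1.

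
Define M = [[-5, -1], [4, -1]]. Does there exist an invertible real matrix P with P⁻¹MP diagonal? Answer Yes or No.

Characteristic polynomial: p(λ) = λ^2 + 6λ + 9 = (λ + 3)^2.
λ = -3 has algebraic multiplicity 2; rank(M + 3I) = 1, so geometric multiplicity = 1.
Geometric multiplicity < algebraic multiplicity, so M is not diagonalizable.

No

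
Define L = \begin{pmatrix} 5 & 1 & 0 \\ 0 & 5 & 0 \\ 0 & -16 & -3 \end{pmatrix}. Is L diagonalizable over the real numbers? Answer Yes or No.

No

Characteristic polynomial: p(s) = s^3 - 7s^2 - 5s + 75 = (s - 5)^2(s + 3).
s = 5 has algebraic multiplicity 2; rank(L − 5I) = 2, so geometric multiplicity = 1.
Geometric multiplicity < algebraic multiplicity, so L is not diagonalizable.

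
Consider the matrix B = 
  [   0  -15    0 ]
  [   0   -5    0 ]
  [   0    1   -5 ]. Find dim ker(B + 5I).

1

B + 5I = [[5, -15, 0], [0, 0, 0], [0, 1, 0]].
This matrix has rank 2, so its null space has dimension 3 − 2 = 1.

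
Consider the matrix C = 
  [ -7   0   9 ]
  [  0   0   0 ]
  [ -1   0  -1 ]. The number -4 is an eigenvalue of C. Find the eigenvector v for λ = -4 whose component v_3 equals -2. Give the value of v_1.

-6

C + 4I = [[-3, 0, 9], [0, 4, 0], [-1, 0, 3]].
Solving (C + 4I)v = 0 gives the eigenspace spanned by (-6, 0, -2).
With v_3 = -2, v = (-6, 0, -2), so v_1 = -6.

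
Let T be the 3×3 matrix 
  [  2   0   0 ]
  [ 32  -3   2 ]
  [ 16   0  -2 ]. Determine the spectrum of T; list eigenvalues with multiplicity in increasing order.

-3, -2, 2

Characteristic polynomial: p(μ) = μ^3 + 3μ^2 - 4μ - 12 = (μ - 2)(μ + 2)(μ + 3).
Roots (with multiplicity): -3, -2, 2.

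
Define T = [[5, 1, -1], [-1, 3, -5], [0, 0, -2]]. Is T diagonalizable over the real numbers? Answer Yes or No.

Characteristic polynomial: p(λ) = λ^3 - 6λ^2 + 32 = (λ - 4)^2(λ + 2).
λ = 4 has algebraic multiplicity 2; rank(T − 4I) = 2, so geometric multiplicity = 1.
Geometric multiplicity < algebraic multiplicity, so T is not diagonalizable.

No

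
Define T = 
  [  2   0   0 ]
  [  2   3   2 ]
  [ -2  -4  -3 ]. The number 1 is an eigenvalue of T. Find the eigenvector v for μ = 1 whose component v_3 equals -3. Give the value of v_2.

T − 1I = [[1, 0, 0], [2, 2, 2], [-2, -4, -4]].
Solving (T − 1I)v = 0 gives the eigenspace spanned by (0, 3, -3).
With v_3 = -3, v = (0, 3, -3), so v_2 = 3.

3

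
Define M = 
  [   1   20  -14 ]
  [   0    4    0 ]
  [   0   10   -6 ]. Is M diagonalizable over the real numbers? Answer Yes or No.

Characteristic polynomial: p(t) = t^3 + t^2 - 26t + 24 = (t - 4)(t - 1)(t + 6).
All 3 eigenvalues are distinct, so M is diagonalizable.

Yes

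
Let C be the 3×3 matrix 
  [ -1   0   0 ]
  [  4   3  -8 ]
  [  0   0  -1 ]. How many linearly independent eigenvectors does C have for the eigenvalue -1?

C + 1I = [[0, 0, 0], [4, 4, -8], [0, 0, 0]].
This matrix has rank 1, so its null space has dimension 3 − 1 = 2.

2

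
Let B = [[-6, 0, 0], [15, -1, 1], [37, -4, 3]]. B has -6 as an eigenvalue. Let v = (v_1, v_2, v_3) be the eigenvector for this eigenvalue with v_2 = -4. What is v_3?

B + 6I = [[0, 0, 0], [15, 5, 1], [37, -4, 9]].
Solving (B + 6I)v = 0 gives the eigenspace spanned by (2, -4, -10).
With v_2 = -4, v = (2, -4, -10), so v_3 = -10.

-10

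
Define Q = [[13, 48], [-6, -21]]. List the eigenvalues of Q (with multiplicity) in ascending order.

-5, -3

Characteristic polynomial: p(t) = t^2 + 8t + 15 = (t + 3)(t + 5).
Roots (with multiplicity): -5, -3.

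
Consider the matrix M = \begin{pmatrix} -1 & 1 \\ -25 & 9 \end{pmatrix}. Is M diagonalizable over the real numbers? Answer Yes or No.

Characteristic polynomial: p(r) = r^2 - 8r + 16 = (r - 4)^2.
r = 4 has algebraic multiplicity 2; rank(M − 4I) = 1, so geometric multiplicity = 1.
Geometric multiplicity < algebraic multiplicity, so M is not diagonalizable.

No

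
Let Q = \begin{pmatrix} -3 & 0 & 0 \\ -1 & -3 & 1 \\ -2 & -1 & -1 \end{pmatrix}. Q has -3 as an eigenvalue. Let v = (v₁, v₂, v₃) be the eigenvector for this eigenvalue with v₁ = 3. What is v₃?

3

Q + 3I = [[0, 0, 0], [-1, 0, 1], [-2, -1, 2]].
Solving (Q + 3I)v = 0 gives the eigenspace spanned by (3, 0, 3).
With v₁ = 3, v = (3, 0, 3), so v₃ = 3.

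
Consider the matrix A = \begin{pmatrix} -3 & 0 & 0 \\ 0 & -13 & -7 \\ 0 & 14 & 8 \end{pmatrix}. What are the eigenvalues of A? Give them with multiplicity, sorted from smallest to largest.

-6, -3, 1

Characteristic polynomial: p(μ) = μ^3 + 8μ^2 + 9μ - 18 = (μ - 1)(μ + 3)(μ + 6).
Roots (with multiplicity): -6, -3, 1.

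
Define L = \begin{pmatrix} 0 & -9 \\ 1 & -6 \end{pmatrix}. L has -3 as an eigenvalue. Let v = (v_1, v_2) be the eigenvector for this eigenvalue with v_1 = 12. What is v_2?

L + 3I = [[3, -9], [1, -3]].
Solving (L + 3I)v = 0 gives the eigenspace spanned by (12, 4).
With v_1 = 12, v = (12, 4), so v_2 = 4.

4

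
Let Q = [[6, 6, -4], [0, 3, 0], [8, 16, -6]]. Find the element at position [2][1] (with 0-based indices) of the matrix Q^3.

Characteristic polynomial: t^3 - 3t^2 - 4t + 12 = (t - 3)(t - 2)(t + 2), so the eigenvalues are -2, 2, 3.
t=3: eigenvector (-2, 1, 0).
t=-2: eigenvector (-1, 0, -2).
t=2: eigenvector (1, 0, 1).
P = [[-2, -1, 1], [1, 0, 0], [0, -2, 1]], D = diag(3, -2, 2), P⁻¹ = [[0, 1, 0], [1, 2, -1], [2, 4, -1]].
Q³ = P·diag(27, -8, 8)·P⁻¹ = [[24, -6, -16], [0, 27, 0], [32, 64, -24]].
The requested entry is 64.

64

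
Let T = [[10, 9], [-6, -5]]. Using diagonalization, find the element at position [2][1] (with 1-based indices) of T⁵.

-2046

Characteristic polynomial: μ^2 - 5μ + 4 = (μ - 4)(μ - 1), so the eigenvalues are 1, 4.
μ=1: eigenvector (1, -1).
μ=4: eigenvector (3, -2).
P = [[1, 3], [-1, -2]], D = diag(1, 4), P⁻¹ = [[-2, -3], [1, 1]].
T⁵ = P·diag(1, 1024)·P⁻¹ = [[3070, 3069], [-2046, -2045]].
The requested entry is -2046.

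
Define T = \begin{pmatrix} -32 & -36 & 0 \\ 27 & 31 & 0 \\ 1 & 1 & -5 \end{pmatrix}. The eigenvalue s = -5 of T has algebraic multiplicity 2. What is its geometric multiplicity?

T + 5I = [[-27, -36, 0], [27, 36, 0], [1, 1, 0]].
This matrix has rank 2, so its null space has dimension 3 − 2 = 1.

1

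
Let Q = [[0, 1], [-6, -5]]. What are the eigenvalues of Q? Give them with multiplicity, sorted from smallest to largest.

Characteristic polynomial: p(μ) = μ^2 + 5μ + 6 = (μ + 2)(μ + 3).
Roots (with multiplicity): -3, -2.

-3, -2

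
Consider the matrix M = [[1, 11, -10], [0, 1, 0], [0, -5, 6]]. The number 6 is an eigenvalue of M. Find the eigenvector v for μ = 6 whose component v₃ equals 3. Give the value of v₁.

-6

M − 6I = [[-5, 11, -10], [0, -5, 0], [0, -5, 0]].
Solving (M − 6I)v = 0 gives the eigenspace spanned by (-6, 0, 3).
With v₃ = 3, v = (-6, 0, 3), so v₁ = -6.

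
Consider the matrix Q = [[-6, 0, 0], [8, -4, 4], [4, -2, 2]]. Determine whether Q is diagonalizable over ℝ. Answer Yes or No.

Yes

Characteristic polynomial: p(s) = s^3 + 8s^2 + 12s = s(s + 2)(s + 6).
All 3 eigenvalues are distinct, so Q is diagonalizable.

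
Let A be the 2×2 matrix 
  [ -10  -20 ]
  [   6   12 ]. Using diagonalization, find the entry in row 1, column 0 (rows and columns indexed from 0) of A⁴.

Characteristic polynomial: λ^2 - 2λ = λ(λ - 2), so the eigenvalues are 0, 2.
λ=0: eigenvector (2, -1).
λ=2: eigenvector (-5, 3).
P = [[2, -5], [-1, 3]], D = diag(0, 2), P⁻¹ = [[3, 5], [1, 2]].
A⁴ = P·diag(0, 16)·P⁻¹ = [[-80, -160], [48, 96]].
The requested entry is 48.

48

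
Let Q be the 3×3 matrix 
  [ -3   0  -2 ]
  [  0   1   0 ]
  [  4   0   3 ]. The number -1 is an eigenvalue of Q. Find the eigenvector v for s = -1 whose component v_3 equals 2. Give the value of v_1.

-2

Q + 1I = [[-2, 0, -2], [0, 2, 0], [4, 0, 4]].
Solving (Q + 1I)v = 0 gives the eigenspace spanned by (-2, 0, 2).
With v_3 = 2, v = (-2, 0, 2), so v_1 = -2.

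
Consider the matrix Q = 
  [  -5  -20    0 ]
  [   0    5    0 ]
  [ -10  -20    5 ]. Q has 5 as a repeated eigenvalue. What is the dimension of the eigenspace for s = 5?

Q − 5I = [[-10, -20, 0], [0, 0, 0], [-10, -20, 0]].
This matrix has rank 1, so its null space has dimension 3 − 1 = 2.

2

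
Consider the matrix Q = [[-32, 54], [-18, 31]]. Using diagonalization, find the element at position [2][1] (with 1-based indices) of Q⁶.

Characteristic polynomial: λ^2 + λ - 20 = (λ - 4)(λ + 5), so the eigenvalues are -5, 4.
λ=-5: eigenvector (-2, -1).
λ=4: eigenvector (3, 2).
P = [[-2, 3], [-1, 2]], D = diag(-5, 4), P⁻¹ = [[-2, 3], [-1, 2]].
Q⁶ = P·diag(15625, 4096)·P⁻¹ = [[50212, -69174], [23058, -30491]].
The requested entry is 23058.

23058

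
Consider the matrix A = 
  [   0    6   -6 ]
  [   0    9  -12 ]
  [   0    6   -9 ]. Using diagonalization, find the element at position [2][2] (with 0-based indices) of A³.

Characteristic polynomial: μ^3 - 9μ = μ(μ - 3)(μ + 3), so the eigenvalues are -3, 0, 3.
μ=0: eigenvector (1, 0, 0).
μ=-3: eigenvector (0, 1, 1).
μ=3: eigenvector (-2, -2, -1).
P = [[1, 0, -2], [0, 1, -2], [0, 1, -1]], D = diag(0, -3, 3), P⁻¹ = [[1, -2, 2], [0, -1, 2], [0, -1, 1]].
A³ = P·diag(0, -27, 27)·P⁻¹ = [[0, 54, -54], [0, 81, -108], [0, 54, -81]].
The requested entry is -81.

-81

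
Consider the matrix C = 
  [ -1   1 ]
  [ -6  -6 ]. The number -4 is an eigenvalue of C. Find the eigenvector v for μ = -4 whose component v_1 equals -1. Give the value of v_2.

3

C + 4I = [[3, 1], [-6, -2]].
Solving (C + 4I)v = 0 gives the eigenspace spanned by (-1, 3).
With v_1 = -1, v = (-1, 3), so v_2 = 3.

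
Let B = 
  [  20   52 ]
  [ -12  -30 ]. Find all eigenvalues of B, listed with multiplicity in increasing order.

Characteristic polynomial: p(s) = s^2 + 10s + 24 = (s + 4)(s + 6).
Roots (with multiplicity): -6, -4.

-6, -4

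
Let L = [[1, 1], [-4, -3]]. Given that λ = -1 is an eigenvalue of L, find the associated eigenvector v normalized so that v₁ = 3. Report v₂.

L + 1I = [[2, 1], [-4, -2]].
Solving (L + 1I)v = 0 gives the eigenspace spanned by (3, -6).
With v₁ = 3, v = (3, -6), so v₂ = -6.

-6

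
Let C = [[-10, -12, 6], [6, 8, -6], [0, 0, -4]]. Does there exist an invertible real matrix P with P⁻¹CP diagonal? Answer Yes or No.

Characteristic polynomial: p(λ) = λ^3 + 6λ^2 - 32 = (λ - 2)(λ + 4)^2.
λ = -4 has algebraic multiplicity 2; rank(C + 4I) = 1, so geometric multiplicity = 2.
Every eigenvalue has geometric = algebraic multiplicity, so C is diagonalizable.

Yes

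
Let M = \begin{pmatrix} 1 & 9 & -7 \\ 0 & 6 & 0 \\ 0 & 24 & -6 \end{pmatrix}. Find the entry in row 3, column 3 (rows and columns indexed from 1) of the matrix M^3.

Characteristic polynomial: μ^3 - μ^2 - 36μ + 36 = (μ - 6)(μ - 1)(μ + 6), so the eigenvalues are -6, 1, 6.
μ=1: eigenvector (1, 0, 0).
μ=6: eigenvector (-1, 1, 2).
μ=-6: eigenvector (1, 0, 1).
P = [[1, -1, 1], [0, 1, 0], [0, 2, 1]], D = diag(1, 6, -6), P⁻¹ = [[1, 3, -1], [0, 1, 0], [0, -2, 1]].
M³ = P·diag(1, 216, -216)·P⁻¹ = [[1, 219, -217], [0, 216, 0], [0, 864, -216]].
The requested entry is -216.

-216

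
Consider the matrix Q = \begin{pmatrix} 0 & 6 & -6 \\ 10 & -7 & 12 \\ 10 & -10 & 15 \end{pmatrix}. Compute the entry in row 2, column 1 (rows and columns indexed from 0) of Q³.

Characteristic polynomial: μ^3 - 8μ^2 + 15μ = μ(μ - 5)(μ - 3), so the eigenvalues are 0, 3, 5.
μ=0: eigenvector (1, -2, -2).
μ=5: eigenvector (0, 1, 1).
μ=3: eigenvector (-2, 4, 5).
P = [[1, 0, -2], [-2, 1, 4], [-2, 1, 5]], D = diag(0, 5, 3), P⁻¹ = [[1, -2, 2], [2, 1, 0], [0, -1, 1]].
Q³ = P·diag(0, 125, 27)·P⁻¹ = [[0, 54, -54], [250, 17, 108], [250, -10, 135]].
The requested entry is -10.

-10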